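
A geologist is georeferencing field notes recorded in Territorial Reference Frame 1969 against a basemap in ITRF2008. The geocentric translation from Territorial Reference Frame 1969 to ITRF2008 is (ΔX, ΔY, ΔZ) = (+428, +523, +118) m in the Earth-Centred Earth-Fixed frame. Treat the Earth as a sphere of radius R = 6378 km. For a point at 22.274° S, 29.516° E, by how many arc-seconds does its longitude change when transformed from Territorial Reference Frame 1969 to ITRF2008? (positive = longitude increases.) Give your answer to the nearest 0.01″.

sin φ = -0.379036, cos φ = 0.925382, sin λ = 0.492667, cos λ = 0.870218.
East component: ΔE = −sin λ·ΔX + cos λ·ΔY = −(0.492667)(428) + (0.870218)(523) = 244.26 m.
1° of latitude spans πR/180 = 111317 m; at latitude φ, 1° of longitude spans that × cos φ = 103010.8 m, so Δλ = 244.26 / 103010.8 × 3600 = 8.536″.

Δλ = 8.54″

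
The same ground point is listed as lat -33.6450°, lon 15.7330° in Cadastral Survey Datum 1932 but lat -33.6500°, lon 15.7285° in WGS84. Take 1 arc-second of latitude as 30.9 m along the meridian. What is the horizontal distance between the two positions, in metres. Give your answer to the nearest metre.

Δφ = -33.6500° − -33.6450° = -0.0050°; Δλ = 15.7285° − 15.7330° = -0.0045°.
1° of latitude = 3600 × 30.90 = 111240 m.
ΔN = Δφ × 111240 = -556.2 m; ΔE = Δλ × 111240 × cos(-33.6450°) = -0.0045 × 111240 × 0.832486 = -416.7 m.
Distance = √(ΔE² + ΔN²) = √((-416.7)² + (-556.2)²) = 695.0 m.

695 m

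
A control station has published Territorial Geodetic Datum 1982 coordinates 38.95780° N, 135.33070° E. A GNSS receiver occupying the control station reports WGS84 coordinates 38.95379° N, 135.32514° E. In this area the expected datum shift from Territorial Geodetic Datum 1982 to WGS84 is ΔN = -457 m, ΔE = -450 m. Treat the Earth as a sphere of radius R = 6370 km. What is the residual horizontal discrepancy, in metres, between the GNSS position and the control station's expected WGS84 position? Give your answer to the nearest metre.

33 m

Observed coordinate differences: Δφ = -0.00401°, Δλ = -0.00556°.
Converting to metres (1° lat = 111177 m, cos φ = 0.777609): observed ΔN = -445.8 m, observed ΔE = -480.7 m.
Subtracting the expected shift leaves a residual of -445.8 − (-457) = 11.2 m north and -480.7 − (-450) = -30.7 m east.
Residual distance = √(11.2² + (-30.7)²) = 32.6 m.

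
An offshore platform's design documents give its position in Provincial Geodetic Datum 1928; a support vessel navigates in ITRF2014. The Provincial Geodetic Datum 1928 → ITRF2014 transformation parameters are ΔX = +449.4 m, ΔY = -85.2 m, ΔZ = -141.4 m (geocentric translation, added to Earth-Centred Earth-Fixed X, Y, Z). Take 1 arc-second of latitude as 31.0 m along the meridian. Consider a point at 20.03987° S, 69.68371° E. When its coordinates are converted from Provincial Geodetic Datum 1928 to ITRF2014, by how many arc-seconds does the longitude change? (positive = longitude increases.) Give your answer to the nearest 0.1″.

sin φ = -0.342674, cos φ = 0.939454, sin λ = 0.937790, cos λ = 0.347202.
East component: ΔE = −sin λ·ΔX + cos λ·ΔY = −(0.937790)(449.4) + (0.347202)(-85.2) = -451.02 m.
1° of latitude spans 3600 × 31.00 = 111600 m; at latitude φ, 1° of longitude spans that × cos φ = 104843.1 m, so Δλ = -451.02 / 104843.1 × 3600 = -15.487″.

Δλ = -15.5″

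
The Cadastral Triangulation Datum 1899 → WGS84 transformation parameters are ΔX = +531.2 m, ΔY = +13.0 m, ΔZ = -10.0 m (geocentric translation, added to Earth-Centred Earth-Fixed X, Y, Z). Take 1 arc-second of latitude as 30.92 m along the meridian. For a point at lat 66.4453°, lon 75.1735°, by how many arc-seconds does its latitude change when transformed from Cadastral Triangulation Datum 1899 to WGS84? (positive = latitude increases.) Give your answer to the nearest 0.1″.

Δφ = -4.5″

sin φ = 0.916679, cos φ = 0.399624, sin λ = 0.966705, cos λ = 0.255893.
North component: ΔN = −sin φ cos λ·ΔX − sin φ sin λ·ΔY + cos φ·ΔZ = −(0.916679)(0.255893)(531.2) − (0.916679)(0.966705)(13.0) + (0.399624)(-10.0) = -140.12 m.
1° of latitude spans 3600 × 30.92 = 111312 m, so Δφ = -140.12 / 111312 × 3600 = -4.532″.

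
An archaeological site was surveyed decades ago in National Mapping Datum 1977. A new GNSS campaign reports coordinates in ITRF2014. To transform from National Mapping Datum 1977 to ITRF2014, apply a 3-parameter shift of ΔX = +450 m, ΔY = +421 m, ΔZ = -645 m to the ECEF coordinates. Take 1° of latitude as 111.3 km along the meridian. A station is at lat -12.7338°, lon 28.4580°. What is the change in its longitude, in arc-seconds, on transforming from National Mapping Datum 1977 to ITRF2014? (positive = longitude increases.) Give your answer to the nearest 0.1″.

Δλ = 5.2″

sin φ = -0.220422, cos φ = 0.975405, sin λ = 0.476514, cos λ = 0.879167.
East component: ΔE = −sin λ·ΔX + cos λ·ΔY = −(0.476514)(450) + (0.879167)(421) = 155.70 m.
1° of latitude spans 111300 m; at latitude φ, 1° of longitude spans that × cos φ = 108562.5 m, so Δλ = 155.70 / 108562.5 × 3600 = 5.163″.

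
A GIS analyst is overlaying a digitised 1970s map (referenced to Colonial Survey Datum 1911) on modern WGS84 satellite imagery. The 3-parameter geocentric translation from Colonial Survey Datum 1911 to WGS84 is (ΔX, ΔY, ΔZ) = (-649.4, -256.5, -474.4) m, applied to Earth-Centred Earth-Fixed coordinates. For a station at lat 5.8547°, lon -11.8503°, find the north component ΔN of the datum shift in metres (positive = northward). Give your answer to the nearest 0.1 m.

ΔN = -412.5 m

At φ = 5.8547°, λ = -11.8503°: sin φ = 0.102006, cos φ = 0.994784, sin λ = -0.205355, cos λ = 0.978687.
ΔN = −sin φ cos λ·ΔX − sin φ sin λ·ΔY + cos φ·ΔZ = −(0.102006)(0.978687)(-649.4) − (0.102006)(-0.205355)(-256.5) + (0.994784)(-474.4) = -412.47 m.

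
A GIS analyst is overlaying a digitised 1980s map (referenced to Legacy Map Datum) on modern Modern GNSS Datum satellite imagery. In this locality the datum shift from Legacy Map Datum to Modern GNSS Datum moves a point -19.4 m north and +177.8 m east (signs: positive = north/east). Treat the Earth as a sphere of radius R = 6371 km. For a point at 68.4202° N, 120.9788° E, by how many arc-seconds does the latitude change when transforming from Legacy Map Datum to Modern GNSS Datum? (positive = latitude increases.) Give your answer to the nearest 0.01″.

On a sphere of radius R, 1 rad of latitude = R, so Δφ = ΔN / R = -19.4 / 6371000 = -3.0450e-06 rad = -0.628″.

Δφ = -0.63″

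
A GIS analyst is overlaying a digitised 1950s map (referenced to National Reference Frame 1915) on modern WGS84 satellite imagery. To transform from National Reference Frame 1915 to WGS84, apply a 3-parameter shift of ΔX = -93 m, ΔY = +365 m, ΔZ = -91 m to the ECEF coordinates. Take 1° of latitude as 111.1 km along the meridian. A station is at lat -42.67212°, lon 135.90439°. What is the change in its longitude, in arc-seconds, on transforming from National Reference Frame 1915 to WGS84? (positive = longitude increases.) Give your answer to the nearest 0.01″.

sin φ = -0.677802, cos φ = 0.735244, sin λ = 0.695858, cos λ = -0.718180.
East component: ΔE = −sin λ·ΔX + cos λ·ΔY = −(0.695858)(-93) + (-0.718180)(365) = -197.42 m.
1° of latitude spans 111100 m; at latitude φ, 1° of longitude spans that × cos φ = 81685.7 m, so Δλ = -197.42 / 81685.7 × 3600 = -8.701″.

Δλ = -8.70″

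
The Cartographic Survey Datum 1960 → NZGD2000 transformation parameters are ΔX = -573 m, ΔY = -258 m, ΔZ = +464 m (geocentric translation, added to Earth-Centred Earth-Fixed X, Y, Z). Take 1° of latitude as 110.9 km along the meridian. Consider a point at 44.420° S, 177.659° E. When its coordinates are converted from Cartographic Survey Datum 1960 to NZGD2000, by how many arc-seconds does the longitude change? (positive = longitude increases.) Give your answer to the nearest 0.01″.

Δλ = 12.78″

sin φ = -0.699913, cos φ = 0.714228, sin λ = 0.040847, cos λ = -0.999165.
East component: ΔE = −sin λ·ΔX + cos λ·ΔY = −(0.040847)(-573) + (-0.999165)(-258) = 281.19 m.
1° of latitude spans 110900 m; at latitude φ, 1° of longitude spans that × cos φ = 79207.9 m, so Δλ = 281.19 / 79207.9 × 3600 = 12.780″.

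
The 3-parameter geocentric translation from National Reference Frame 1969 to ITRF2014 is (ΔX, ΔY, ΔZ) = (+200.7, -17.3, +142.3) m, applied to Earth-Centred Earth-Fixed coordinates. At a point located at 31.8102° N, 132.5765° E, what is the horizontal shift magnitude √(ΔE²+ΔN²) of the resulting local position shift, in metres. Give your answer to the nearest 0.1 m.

The local east axis at (φ, λ) is (−sin λ, cos λ, 0), so ΔE = −sin(132.5765°)·200.7 + cos(132.5765°)·(-17.3) = -136.09 m.
The local north axis is (−sin φ cos λ, −sin φ sin λ, cos φ), giving ΔN = 71.575 + 6.715 + 120.926 = 199.22 m.
Horizontal magnitude = √(ΔE² + ΔN²) = √((-136.09)² + 199.22²) = 241.26 m.

241.3 m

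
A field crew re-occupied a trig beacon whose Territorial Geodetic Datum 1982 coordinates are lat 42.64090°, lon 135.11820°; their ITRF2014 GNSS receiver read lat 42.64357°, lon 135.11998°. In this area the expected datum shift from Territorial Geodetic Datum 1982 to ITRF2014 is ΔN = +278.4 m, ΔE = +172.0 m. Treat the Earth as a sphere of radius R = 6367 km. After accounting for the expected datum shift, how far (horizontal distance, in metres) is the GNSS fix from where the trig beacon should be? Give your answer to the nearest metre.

Observed coordinate differences: Δφ = +0.00267°, Δλ = +0.00178°.
Converting to metres (1° lat = 111125 m, cos φ = 0.735614): observed ΔN = 296.7 m, observed ΔE = 145.5 m.
Subtracting the expected shift leaves a residual of 296.7 − (278.4) = 18.3 m north and 145.5 − (172.0) = -26.5 m east.
Residual distance = √(18.3² + (-26.5)²) = 32.2 m.

32 m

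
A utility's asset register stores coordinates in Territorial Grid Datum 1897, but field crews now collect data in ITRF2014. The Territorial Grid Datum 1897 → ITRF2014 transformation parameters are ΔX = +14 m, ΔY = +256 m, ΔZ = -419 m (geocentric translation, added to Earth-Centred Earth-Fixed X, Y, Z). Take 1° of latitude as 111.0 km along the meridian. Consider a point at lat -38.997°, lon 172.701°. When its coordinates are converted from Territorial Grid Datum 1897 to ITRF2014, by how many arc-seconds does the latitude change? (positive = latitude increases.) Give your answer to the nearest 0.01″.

Δφ = -10.18″

sin φ = -0.629280, cos φ = 0.777179, sin λ = 0.127047, cos λ = -0.991897.
North component: ΔN = −sin φ cos λ·ΔX − sin φ sin λ·ΔY + cos φ·ΔZ = −(-0.629280)(-0.991897)(14) − (-0.629280)(0.127047)(256) + (0.777179)(-419) = -313.91 m.
1° of latitude spans 111000 m, so Δφ = -313.91 / 111000 × 3600 = -10.181″.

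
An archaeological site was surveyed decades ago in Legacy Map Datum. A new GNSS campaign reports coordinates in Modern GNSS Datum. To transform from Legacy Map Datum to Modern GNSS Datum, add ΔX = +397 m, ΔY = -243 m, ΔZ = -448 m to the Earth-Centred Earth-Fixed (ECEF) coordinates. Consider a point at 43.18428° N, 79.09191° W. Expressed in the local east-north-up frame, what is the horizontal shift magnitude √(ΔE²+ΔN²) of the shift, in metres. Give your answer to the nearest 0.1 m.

The local east axis at (φ, λ) is (−sin λ, cos λ, 0), so ΔE = −sin(-79.09191°)·397 + cos(-79.09191°)·(-243) = 343.84 m.
The local north axis is (−sin φ cos λ, −sin φ sin λ, cos φ), giving ΔN = -51.412 − 163.292 − 326.662 = -541.37 m.
Horizontal magnitude = √(ΔE² + ΔN²) = √(343.84² + (-541.37)²) = 641.33 m.

641.3 m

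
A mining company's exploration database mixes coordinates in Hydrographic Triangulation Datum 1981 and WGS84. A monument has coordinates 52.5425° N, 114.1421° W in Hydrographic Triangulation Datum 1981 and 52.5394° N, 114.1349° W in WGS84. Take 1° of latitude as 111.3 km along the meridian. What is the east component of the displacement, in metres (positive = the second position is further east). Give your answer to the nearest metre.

Δφ = 52.5394° − 52.5425° = -0.0031°; Δλ = -114.1349° − -114.1421° = +0.0072°.
ΔN = Δφ × 111300 = -345.0 m; ΔE = Δλ × 111300 × cos(52.5425°) = +0.0072 × 111300 × 0.608173 = 487.4 m.

ΔE = 487 m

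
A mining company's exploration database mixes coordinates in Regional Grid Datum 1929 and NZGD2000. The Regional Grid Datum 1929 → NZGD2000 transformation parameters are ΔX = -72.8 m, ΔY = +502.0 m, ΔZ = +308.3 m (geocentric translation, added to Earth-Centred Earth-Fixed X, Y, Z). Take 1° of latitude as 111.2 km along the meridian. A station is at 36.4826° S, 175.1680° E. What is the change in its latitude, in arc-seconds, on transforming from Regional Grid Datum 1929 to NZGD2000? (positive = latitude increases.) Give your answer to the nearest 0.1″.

sin φ = -0.594579, cos φ = 0.804037, sin λ = 0.084234, cos λ = -0.996446.
North component: ΔN = −sin φ cos λ·ΔX − sin φ sin λ·ΔY + cos φ·ΔZ = −(-0.594579)(-0.996446)(-72.8) − (-0.594579)(0.084234)(502.0) + (0.804037)(308.3) = 316.16 m.
1° of latitude spans 111200 m, so Δφ = 316.16 / 111200 × 3600 = 10.235″.

Δφ = 10.2″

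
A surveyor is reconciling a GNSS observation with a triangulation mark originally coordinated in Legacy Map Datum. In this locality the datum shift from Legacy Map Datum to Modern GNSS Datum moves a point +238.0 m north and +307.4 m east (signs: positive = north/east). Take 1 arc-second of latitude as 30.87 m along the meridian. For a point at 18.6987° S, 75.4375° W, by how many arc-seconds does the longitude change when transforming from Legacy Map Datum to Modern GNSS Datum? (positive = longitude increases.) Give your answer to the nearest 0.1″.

At latitude -18.6987°, cos φ = 0.947218.
1″ of longitude at this latitude = 30.87 × cos φ = 29.2406 m, so Δλ = 307.4 / 29.2406 = 10.513″.

Δλ = 10.5″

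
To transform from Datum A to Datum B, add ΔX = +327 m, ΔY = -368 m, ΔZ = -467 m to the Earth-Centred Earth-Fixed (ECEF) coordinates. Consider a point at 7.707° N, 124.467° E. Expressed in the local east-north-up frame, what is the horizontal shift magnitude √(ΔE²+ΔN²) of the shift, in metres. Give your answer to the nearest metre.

402 m

The local east axis at (φ, λ) is (−sin λ, cos λ, 0), so ΔE = −sin(124.467°)·327 + cos(124.467°)·(-368) = -61.33 m.
The local north axis is (−sin φ cos λ, −sin φ sin λ, cos φ), giving ΔN = 24.818 + 40.688 − 462.782 = -397.28 m.
Horizontal magnitude = √(ΔE² + ΔN²) = √((-61.33)² + (-397.28)²) = 401.98 m.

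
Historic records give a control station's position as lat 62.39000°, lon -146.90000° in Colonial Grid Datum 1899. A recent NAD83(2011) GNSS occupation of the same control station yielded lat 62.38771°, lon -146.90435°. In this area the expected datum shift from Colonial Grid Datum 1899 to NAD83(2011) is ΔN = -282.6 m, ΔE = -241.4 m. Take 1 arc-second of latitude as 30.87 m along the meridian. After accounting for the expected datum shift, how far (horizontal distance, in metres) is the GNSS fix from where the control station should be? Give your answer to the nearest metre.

33 m

Observed coordinate differences: Δφ = -0.00229°, Δλ = -0.00435°.
Converting to metres (1° lat = 111132 m, cos φ = 0.463451): observed ΔN = -254.5 m, observed ΔE = -224.0 m.
Subtracting the expected shift leaves a residual of -254.5 − (-282.6) = 28.1 m north and -224.0 − (-241.4) = 17.4 m east.
Residual distance = √(28.1² + 17.4²) = 33.0 m.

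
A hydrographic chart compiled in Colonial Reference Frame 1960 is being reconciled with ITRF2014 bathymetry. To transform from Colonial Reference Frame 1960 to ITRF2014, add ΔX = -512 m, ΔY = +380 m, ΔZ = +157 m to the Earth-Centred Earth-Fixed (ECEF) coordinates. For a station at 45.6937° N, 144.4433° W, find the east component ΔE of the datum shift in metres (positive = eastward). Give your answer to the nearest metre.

The local east axis at (φ, λ) is (−sin λ, cos λ, 0), so ΔE = −sin(-144.4433°)·(-512) + cos(-144.4433°)·380 = -606.88 m.

ΔE = -607 m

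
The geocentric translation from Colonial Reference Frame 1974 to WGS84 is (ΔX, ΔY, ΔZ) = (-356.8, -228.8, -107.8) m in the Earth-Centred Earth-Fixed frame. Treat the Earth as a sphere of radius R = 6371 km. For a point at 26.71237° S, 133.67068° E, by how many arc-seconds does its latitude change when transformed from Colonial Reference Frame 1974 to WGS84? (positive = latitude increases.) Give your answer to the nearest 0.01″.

Δφ = -1.94″

sin φ = -0.449512, cos φ = 0.893274, sin λ = 0.723321, cos λ = -0.690512.
North component: ΔN = −sin φ cos λ·ΔX − sin φ sin λ·ΔY + cos φ·ΔZ = −(-0.449512)(-0.690512)(-356.8) − (-0.449512)(0.723321)(-228.8) + (0.893274)(-107.8) = -59.94 m.
1° of latitude spans πR/180 = 111195 m, so Δφ = -59.94 / 111195 × 3600 = -1.941″.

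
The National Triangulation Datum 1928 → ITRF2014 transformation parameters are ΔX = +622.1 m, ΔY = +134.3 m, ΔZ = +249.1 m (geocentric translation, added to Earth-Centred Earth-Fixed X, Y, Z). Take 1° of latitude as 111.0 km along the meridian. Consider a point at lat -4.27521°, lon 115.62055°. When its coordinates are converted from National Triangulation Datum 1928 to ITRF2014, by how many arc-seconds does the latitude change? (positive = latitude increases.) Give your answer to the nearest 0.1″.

sin φ = -0.074547, cos φ = 0.997217, sin λ = 0.901677, cos λ = -0.432409.
North component: ΔN = −sin φ cos λ·ΔX − sin φ sin λ·ΔY + cos φ·ΔZ = −(-0.074547)(-0.432409)(622.1) − (-0.074547)(0.901677)(134.3) + (0.997217)(249.1) = 237.38 m.
1° of latitude spans 111000 m, so Δφ = 237.38 / 111000 × 3600 = 7.699″.

Δφ = 7.7″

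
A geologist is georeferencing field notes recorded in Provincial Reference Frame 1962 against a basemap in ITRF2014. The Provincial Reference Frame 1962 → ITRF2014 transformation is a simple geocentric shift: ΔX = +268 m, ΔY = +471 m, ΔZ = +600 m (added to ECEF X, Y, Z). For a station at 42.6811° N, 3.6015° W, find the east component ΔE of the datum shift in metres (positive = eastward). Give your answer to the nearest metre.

The local east axis at (φ, λ) is (−sin λ, cos λ, 0), so ΔE = −sin(-3.6015°)·268 + cos(-3.6015°)·471 = 486.90 m.

ΔE = 487 m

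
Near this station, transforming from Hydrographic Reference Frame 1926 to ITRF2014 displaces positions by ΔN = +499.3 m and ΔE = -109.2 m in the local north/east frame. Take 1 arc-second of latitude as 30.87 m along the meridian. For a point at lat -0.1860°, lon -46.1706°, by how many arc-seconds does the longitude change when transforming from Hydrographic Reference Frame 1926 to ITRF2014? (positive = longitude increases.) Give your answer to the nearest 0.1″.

Δλ = -3.5″

At latitude -0.1860°, cos φ = 0.999995.
1″ of longitude at this latitude = 30.87 × cos φ = 30.8698 m, so Δλ = -109.2 / 30.8698 = -3.537″.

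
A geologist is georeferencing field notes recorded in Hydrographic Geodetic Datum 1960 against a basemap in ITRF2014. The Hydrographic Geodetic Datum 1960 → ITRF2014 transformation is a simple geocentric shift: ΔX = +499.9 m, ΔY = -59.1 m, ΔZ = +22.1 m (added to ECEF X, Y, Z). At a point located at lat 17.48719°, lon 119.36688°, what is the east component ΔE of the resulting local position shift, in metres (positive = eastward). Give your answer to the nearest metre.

ΔE = -407 m

The local east axis at (φ, λ) is (−sin λ, cos λ, 0), so ΔE = −sin(119.36688°)·499.9 + cos(119.36688°)·(-59.1) = -406.68 m.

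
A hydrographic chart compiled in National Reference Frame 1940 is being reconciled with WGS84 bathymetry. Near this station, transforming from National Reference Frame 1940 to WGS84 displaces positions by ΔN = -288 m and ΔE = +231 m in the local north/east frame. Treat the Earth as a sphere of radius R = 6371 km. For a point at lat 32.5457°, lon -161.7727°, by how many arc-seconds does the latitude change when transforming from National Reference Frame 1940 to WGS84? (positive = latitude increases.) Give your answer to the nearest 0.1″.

On a sphere of radius R, 1 rad of latitude = R, so Δφ = ΔN / R = -288.0 / 6371000 = -4.5205e-05 rad = -9.324″.

Δφ = -9.3″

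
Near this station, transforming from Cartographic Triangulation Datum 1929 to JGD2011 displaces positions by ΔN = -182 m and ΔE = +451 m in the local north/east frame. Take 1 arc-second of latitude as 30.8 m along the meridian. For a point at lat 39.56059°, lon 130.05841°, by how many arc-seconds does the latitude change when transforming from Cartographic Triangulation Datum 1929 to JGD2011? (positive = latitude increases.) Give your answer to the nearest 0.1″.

Δφ = -5.9″

1″ of latitude = 30.80 m, so Δφ = -182.0 / 30.80 = -5.909″.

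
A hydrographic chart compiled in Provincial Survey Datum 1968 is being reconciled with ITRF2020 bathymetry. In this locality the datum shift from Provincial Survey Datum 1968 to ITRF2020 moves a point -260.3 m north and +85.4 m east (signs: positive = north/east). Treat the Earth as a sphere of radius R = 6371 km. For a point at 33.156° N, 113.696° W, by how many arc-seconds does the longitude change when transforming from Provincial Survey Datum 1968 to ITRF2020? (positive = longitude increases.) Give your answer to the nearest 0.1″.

At latitude 33.156°, cos φ = 0.837185.
One radian of longitude at latitude φ spans R cos φ, so Δλ = ΔE / (R cos φ) = 85.4 / (6371000 × 0.837185) = 1.6011e-05 rad = 3.303″.

Δλ = 3.3″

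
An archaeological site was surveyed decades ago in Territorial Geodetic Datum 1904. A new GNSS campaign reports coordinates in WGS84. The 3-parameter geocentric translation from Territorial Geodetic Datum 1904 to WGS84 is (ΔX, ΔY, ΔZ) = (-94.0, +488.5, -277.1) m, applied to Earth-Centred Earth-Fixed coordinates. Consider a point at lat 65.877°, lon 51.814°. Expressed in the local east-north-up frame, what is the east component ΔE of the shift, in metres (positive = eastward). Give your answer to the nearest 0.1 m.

The local east axis at (φ, λ) is (−sin λ, cos λ, 0), so ΔE = −sin(51.814°)·(-94.0) + cos(51.814°)·488.5 = 375.88 m.

ΔE = 375.9 m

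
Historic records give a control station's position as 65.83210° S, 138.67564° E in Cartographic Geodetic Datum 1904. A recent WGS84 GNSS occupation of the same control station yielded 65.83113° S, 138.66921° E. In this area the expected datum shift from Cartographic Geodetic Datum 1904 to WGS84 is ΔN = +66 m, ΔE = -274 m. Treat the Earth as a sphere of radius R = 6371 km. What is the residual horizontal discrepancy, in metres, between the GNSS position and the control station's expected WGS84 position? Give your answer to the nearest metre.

46 m

Observed coordinate differences: Δφ = +0.00097°, Δλ = -0.00643°.
Converting to metres (1° lat = 111195 m, cos φ = 0.409412): observed ΔN = 107.9 m, observed ΔE = -292.7 m.
Subtracting the expected shift leaves a residual of 107.9 − (66) = 41.9 m north and -292.7 − (-274) = -18.7 m east.
Residual distance = √(41.9² + (-18.7)²) = 45.9 m.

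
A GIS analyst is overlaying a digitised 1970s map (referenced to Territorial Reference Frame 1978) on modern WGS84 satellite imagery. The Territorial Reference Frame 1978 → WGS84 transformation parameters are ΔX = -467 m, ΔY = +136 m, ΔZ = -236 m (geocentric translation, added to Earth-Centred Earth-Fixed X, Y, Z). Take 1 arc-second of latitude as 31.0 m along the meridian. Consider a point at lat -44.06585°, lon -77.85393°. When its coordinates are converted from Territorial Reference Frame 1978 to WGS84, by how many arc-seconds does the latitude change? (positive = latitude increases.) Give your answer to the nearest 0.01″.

sin φ = -0.695485, cos φ = 0.718541, sin λ = -0.977614, cos λ = 0.210405.
North component: ΔN = −sin φ cos λ·ΔX − sin φ sin λ·ΔY + cos φ·ΔZ = −(-0.695485)(0.210405)(-467) − (-0.695485)(-0.977614)(136) + (0.718541)(-236) = -330.38 m.
1° of latitude spans 3600 × 31.00 = 111600 m, so Δφ = -330.38 / 111600 × 3600 = -10.657″.

Δφ = -10.66″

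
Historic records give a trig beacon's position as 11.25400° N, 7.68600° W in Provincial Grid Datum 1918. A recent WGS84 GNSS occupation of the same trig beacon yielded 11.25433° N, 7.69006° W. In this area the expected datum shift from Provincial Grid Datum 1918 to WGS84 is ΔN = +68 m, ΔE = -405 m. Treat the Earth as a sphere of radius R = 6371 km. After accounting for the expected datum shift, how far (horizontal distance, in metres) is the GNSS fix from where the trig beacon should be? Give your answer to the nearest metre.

Observed coordinate differences: Δφ = +0.00033°, Δλ = -0.00406°.
Converting to metres (1° lat = 111195 m, cos φ = 0.980772): observed ΔN = 36.7 m, observed ΔE = -442.8 m.
Subtracting the expected shift leaves a residual of 36.7 − (68) = -31.3 m north and -442.8 − (-405) = -37.8 m east.
Residual distance = √((-31.3)² + (-37.8)²) = 49.1 m.

49 m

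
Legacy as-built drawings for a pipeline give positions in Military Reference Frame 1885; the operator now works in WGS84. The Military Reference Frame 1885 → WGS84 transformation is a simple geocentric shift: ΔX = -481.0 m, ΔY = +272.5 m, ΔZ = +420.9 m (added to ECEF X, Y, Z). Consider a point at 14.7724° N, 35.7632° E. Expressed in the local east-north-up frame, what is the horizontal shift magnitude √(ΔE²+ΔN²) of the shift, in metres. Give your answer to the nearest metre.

At φ = 14.7724°, λ = 35.7632°: sin φ = 0.254980, cos φ = 0.966946, sin λ = 0.584437, cos λ = 0.811439.
ΔE = −sin λ·ΔX + cos λ·ΔY = −(0.584437)·(-481.0) + (0.811439)·(272.5) = 502.23 m.
ΔN = −sin φ cos λ·ΔX − sin φ sin λ·ΔY + cos φ·ΔZ = −(0.254980)(0.811439)(-481.0) − (0.254980)(0.584437)(272.5) + (0.966946)(420.9) = 465.90 m.
Horizontal magnitude = √(ΔE² + ΔN²) = √(502.23² + 465.90²) = 685.05 m.

685 m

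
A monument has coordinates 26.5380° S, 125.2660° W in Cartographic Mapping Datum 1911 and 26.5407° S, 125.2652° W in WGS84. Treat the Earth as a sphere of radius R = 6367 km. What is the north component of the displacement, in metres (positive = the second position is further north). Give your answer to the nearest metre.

Δφ = -26.5407° − -26.5380° = -0.0027°; Δλ = -125.2652° − -125.2660° = +0.0008°.
1° along a meridian = πR/180 = 111125 m.
ΔN = Δφ × 111125 = -300.0 m; ΔE = Δλ × 111125 × cos(-26.5380°) = +0.0008 × 111125 × 0.894638 = 79.5 m.

ΔN = -300 m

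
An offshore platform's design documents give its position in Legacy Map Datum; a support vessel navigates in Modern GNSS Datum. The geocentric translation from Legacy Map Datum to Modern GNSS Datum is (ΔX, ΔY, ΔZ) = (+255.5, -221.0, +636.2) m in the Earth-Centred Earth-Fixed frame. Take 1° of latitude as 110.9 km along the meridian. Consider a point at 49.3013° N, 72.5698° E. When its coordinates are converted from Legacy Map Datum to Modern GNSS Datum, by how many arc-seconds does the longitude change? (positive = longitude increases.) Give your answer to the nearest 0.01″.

Δλ = -15.43″

sin φ = 0.758149, cos φ = 0.652081, sin λ = 0.954083, cos λ = 0.299544.
East component: ΔE = −sin λ·ΔX + cos λ·ΔY = −(0.954083)(255.5) + (0.299544)(-221.0) = -309.97 m.
1° of latitude spans 110900 m; at latitude φ, 1° of longitude spans that × cos φ = 72315.8 m, so Δλ = -309.97 / 72315.8 × 3600 = -15.431″.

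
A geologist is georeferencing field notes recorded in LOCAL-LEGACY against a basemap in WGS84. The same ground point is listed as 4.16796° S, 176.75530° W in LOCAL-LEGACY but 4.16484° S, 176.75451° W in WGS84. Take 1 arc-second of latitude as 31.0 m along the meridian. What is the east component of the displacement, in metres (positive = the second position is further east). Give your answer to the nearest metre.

Δφ = -4.16484° − -4.16796° = +0.00312°; Δλ = -176.75451° − -176.75530° = +0.00079°.
1° of latitude = 3600 × 31.00 = 111600 m.
ΔN = Δφ × 111600 = 348.2 m; ΔE = Δλ × 111600 × cos(-4.16796°) = +0.00079 × 111600 × 0.997355 = 87.9 m.

ΔE = 88 m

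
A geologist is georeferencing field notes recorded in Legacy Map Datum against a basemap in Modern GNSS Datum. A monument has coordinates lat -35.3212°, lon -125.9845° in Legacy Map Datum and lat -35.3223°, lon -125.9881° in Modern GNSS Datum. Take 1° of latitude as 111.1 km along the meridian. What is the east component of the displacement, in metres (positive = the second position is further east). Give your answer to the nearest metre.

Δφ = -35.3223° − -35.3212° = -0.0011°; Δλ = -125.9881° − -125.9845° = -0.0036°.
ΔN = Δφ × 111100 = -122.2 m; ΔE = Δλ × 111100 × cos(-35.3212°) = -0.0036 × 111100 × 0.815924 = -326.3 m.

ΔE = -326 m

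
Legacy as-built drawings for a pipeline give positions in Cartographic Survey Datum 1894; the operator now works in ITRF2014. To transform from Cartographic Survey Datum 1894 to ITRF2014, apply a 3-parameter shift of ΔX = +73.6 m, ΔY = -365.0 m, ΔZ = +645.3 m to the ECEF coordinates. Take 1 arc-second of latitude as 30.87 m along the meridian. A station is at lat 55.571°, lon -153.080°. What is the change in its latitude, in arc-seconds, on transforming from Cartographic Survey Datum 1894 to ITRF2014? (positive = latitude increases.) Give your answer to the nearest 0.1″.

sin φ = 0.824827, cos φ = 0.565385, sin λ = -0.452746, cos λ = -0.891640.
North component: ΔN = −sin φ cos λ·ΔX − sin φ sin λ·ΔY + cos φ·ΔZ = −(0.824827)(-0.891640)(73.6) − (0.824827)(-0.452746)(-365.0) + (0.565385)(645.3) = 282.67 m.
1° of latitude spans 3600 × 30.87 = 111132 m, so Δφ = 282.67 / 111132 × 3600 = 9.157″.

Δφ = 9.2″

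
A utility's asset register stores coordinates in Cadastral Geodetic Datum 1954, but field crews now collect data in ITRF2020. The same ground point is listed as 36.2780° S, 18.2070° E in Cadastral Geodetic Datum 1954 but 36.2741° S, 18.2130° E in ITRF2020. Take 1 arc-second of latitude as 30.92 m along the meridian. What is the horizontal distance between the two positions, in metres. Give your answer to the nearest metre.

692 m

Δφ = -36.2741° − -36.2780° = +0.0039°; Δλ = 18.2130° − 18.2070° = +0.0060°.
1° of latitude = 3600 × 30.92 = 111312 m.
ΔN = Δφ × 111312 = 434.1 m; ΔE = Δλ × 111312 × cos(-36.2780°) = +0.0060 × 111312 × 0.806156 = 538.4 m.
Distance = √(ΔE² + ΔN²) = √(538.4² + 434.1²) = 691.6 m.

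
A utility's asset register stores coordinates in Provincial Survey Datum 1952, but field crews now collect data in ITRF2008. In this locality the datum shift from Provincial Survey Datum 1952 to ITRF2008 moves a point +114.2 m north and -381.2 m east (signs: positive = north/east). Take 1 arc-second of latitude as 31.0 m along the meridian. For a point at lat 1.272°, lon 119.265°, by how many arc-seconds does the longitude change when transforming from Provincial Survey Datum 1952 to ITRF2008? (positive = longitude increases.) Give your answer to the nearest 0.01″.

Δλ = -12.30″

At latitude 1.272°, cos φ = 0.999754.
1″ of longitude at this latitude = 31.00 × cos φ = 30.9924 m, so Δλ = -381.2 / 30.9924 = -12.300″.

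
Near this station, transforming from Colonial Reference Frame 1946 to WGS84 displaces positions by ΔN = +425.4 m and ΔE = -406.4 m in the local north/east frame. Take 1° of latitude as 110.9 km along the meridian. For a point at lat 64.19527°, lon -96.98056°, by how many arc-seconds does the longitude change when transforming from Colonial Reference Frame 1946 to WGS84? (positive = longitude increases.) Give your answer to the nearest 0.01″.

At latitude 64.19527°, cos φ = 0.435305.
1° of longitude at this latitude = 110.9 × cos φ = 48.28 km, so Δλ = -406.4 / 48275.4 = -0.0084184° = -30.306″.

Δλ = -30.31″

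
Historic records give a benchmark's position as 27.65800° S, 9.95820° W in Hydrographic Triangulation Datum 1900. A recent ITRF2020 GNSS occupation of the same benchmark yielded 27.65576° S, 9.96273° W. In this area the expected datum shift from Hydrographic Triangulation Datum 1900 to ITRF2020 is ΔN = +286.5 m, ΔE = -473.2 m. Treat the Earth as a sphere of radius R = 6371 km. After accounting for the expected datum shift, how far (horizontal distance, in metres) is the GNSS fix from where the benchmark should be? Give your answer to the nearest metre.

Observed coordinate differences: Δφ = +0.00224°, Δλ = -0.00453°.
Converting to metres (1° lat = 111195 m, cos φ = 0.885734): observed ΔN = 249.1 m, observed ΔE = -446.2 m.
Subtracting the expected shift leaves a residual of 249.1 − (286.5) = -37.4 m north and -446.2 − (-473.2) = 27.0 m east.
Residual distance = √((-37.4)² + 27.0²) = 46.2 m.

46 m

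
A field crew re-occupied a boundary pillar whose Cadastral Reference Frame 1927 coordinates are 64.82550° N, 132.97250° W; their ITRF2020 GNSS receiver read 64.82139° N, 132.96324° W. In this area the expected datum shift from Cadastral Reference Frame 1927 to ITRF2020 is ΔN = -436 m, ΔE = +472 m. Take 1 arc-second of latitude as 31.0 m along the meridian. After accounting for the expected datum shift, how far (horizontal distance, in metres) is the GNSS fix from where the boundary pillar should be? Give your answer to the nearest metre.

Observed coordinate differences: Δφ = -0.00411°, Δλ = +0.00926°.
Converting to metres (1° lat = 111600 m, cos φ = 0.425377): observed ΔN = -458.7 m, observed ΔE = 439.6 m.
Subtracting the expected shift leaves a residual of -458.7 − (-436) = -22.7 m north and 439.6 − (472) = -32.4 m east.
Residual distance = √((-22.7)² + (-32.4)²) = 39.6 m.

40 m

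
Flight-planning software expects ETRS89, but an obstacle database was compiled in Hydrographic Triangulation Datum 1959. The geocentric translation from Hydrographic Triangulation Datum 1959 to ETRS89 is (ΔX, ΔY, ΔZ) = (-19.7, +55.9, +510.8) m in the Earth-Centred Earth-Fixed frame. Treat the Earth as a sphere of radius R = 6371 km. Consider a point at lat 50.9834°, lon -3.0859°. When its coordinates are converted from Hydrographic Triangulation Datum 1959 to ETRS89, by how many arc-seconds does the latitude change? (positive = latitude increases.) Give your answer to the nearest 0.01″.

Δφ = 10.98″

sin φ = 0.776964, cos φ = 0.629546, sin λ = -0.053833, cos λ = 0.998550.
North component: ΔN = −sin φ cos λ·ΔX − sin φ sin λ·ΔY + cos φ·ΔZ = −(0.776964)(0.998550)(-19.7) − (0.776964)(-0.053833)(55.9) + (0.629546)(510.8) = 339.19 m.
1° of latitude spans πR/180 = 111195 m, so Δφ = 339.19 / 111195 × 3600 = 10.982″.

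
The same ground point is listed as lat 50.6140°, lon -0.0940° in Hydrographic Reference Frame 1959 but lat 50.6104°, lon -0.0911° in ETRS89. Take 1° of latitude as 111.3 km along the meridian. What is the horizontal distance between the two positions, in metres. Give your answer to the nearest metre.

Δφ = 50.6104° − 50.6140° = -0.0036°; Δλ = -0.0911° − -0.0940° = +0.0029°.
ΔN = Δφ × 111300 = -400.7 m; ΔE = Δλ × 111300 × cos(50.6140°) = +0.0029 × 111300 × 0.634542 = 204.8 m.
Distance = √(ΔE² + ΔN²) = √(204.8² + (-400.7)²) = 450.0 m.

450 m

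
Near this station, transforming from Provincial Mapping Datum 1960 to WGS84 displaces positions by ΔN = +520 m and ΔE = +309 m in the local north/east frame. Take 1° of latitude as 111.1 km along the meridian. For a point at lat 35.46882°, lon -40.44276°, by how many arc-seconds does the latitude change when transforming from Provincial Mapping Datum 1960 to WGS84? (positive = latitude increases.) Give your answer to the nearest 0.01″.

1° of latitude = 111.1 km, so Δφ = 520.0 / 111100 = 0.0046805° = 16.850″.

Δφ = 16.85″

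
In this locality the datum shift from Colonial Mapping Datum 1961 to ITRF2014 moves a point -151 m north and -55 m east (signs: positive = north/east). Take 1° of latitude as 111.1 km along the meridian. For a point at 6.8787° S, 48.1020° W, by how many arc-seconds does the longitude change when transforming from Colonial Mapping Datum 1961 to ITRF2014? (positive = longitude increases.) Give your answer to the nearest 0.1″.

Δλ = -1.8″

At latitude -6.8787°, cos φ = 0.992802.
1° of longitude at this latitude = 111.1 × cos φ = 110.30 km, so Δλ = -55.0 / 110300.3 = -0.0004986° = -1.795″.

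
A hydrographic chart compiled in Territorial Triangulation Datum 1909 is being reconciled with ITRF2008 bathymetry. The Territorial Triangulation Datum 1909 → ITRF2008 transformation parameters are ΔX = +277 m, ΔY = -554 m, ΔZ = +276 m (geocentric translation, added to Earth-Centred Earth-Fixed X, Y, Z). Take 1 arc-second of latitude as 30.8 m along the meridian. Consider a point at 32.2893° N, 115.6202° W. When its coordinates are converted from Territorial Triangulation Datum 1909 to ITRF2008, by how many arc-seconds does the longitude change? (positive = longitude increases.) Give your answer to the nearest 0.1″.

Δλ = 18.8″

sin φ = 0.534194, cos φ = 0.845362, sin λ = -0.901680, cos λ = -0.432404.
East component: ΔE = −sin λ·ΔX + cos λ·ΔY = −(-0.901680)(277) + (-0.432404)(-554) = 489.32 m.
1° of latitude spans 3600 × 30.80 = 110880 m; at latitude φ, 1° of longitude spans that × cos φ = 93733.7 m, so Δλ = 489.32 / 93733.7 × 3600 = 18.793″.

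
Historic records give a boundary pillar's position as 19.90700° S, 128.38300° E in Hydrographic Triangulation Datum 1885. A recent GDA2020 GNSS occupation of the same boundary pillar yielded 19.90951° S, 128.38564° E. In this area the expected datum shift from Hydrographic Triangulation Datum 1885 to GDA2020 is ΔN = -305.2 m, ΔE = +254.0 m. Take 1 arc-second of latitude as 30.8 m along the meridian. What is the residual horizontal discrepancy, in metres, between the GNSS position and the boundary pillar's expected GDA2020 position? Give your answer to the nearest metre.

Observed coordinate differences: Δφ = -0.00251°, Δλ = +0.00264°.
Converting to metres (1° lat = 110880 m, cos φ = 0.940247): observed ΔN = -278.3 m, observed ΔE = 275.2 m.
Subtracting the expected shift leaves a residual of -278.3 − (-305.2) = 26.9 m north and 275.2 − (254.0) = 21.2 m east.
Residual distance = √(26.9² + 21.2²) = 34.3 m.

34 m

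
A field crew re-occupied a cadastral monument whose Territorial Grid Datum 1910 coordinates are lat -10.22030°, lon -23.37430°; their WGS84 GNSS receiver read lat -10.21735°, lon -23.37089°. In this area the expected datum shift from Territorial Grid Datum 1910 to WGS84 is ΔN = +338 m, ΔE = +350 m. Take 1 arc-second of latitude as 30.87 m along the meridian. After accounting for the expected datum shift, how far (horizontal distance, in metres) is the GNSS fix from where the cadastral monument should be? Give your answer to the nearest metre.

Observed coordinate differences: Δφ = +0.00295°, Δλ = +0.00341°.
Converting to metres (1° lat = 111132 m, cos φ = 0.984133): observed ΔN = 327.8 m, observed ΔE = 372.9 m.
Subtracting the expected shift leaves a residual of 327.8 − (338) = -10.2 m north and 372.9 − (350) = 22.9 m east.
Residual distance = √((-10.2)² + 22.9²) = 25.1 m.

25 m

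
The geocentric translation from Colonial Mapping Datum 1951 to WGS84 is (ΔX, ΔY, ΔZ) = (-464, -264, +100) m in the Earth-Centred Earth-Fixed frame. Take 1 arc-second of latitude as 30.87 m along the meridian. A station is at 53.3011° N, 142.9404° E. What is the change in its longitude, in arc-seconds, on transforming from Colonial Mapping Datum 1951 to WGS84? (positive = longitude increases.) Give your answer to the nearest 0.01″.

Δλ = 26.58″

sin φ = 0.801787, cos φ = 0.597610, sin λ = 0.602645, cos λ = -0.798009.
East component: ΔE = −sin λ·ΔX + cos λ·ΔY = −(0.602645)(-464) + (-0.798009)(-264) = 490.30 m.
1° of latitude spans 3600 × 30.87 = 111132 m; at latitude φ, 1° of longitude spans that × cos φ = 66413.6 m, so Δλ = 490.30 / 66413.6 × 3600 = 26.577″.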